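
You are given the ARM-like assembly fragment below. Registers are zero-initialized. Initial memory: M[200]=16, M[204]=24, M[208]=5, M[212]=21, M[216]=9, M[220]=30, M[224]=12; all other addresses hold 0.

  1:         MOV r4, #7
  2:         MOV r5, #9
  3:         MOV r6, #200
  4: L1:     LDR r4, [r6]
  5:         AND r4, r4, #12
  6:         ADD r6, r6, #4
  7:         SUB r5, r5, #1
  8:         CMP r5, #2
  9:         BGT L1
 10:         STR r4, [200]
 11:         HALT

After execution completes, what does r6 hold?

228

after MOV r4, #7: r4=7
after MOV r5, #9: r5=9
after MOV r6, #200: r6=200
after LDR r4, [r6]: r4=M[200]=16
after AND r4, r4, #12: r4=16&12=0
after ADD r6, r6, #4: r6=200+4=204
after SUB r5, r5, #1: r5=9-1=8
CMP r5, #2  (cmp 8,2)
BGT L1: taken
after LDR r4, [r6]: r4=M[204]=24
after AND r4, r4, #12: r4=24&12=8
after ADD r6, r6, #4: r6=204+4=208
after SUB r5, r5, #1: r5=8-1=7
CMP r5, #2  (cmp 7,2)
BGT L1: taken
after LDR r4, [r6]: r4=M[208]=5
after AND r4, r4, #12: r4=5&12=4
after ADD r6, r6, #4: r6=208+4=212
after SUB r5, r5, #1: r5=7-1=6
CMP r5, #2  (cmp 6,2)
BGT L1: taken
after LDR r4, [r6]: r4=M[212]=21
after AND r4, r4, #12: r4=21&12=4
after ADD r6, r6, #4: r6=212+4=216
after SUB r5, r5, #1: r5=6-1=5
CMP r5, #2  (cmp 5,2)
BGT L1: taken
after LDR r4, [r6]: r4=M[216]=9
after AND r4, r4, #12: r4=9&12=8
after ADD r6, r6, #4: r6=216+4=220
after SUB r5, r5, #1: r5=5-1=4
CMP r5, #2  (cmp 4,2)
BGT L1: taken
after LDR r4, [r6]: r4=M[220]=30
after AND r4, r4, #12: r4=30&12=12
after ADD r6, r6, #4: r6=220+4=224
after SUB r5, r5, #1: r5=4-1=3
CMP r5, #2  (cmp 3,2)
BGT L1: taken
after LDR r4, [r6]: r4=M[224]=12
after AND r4, r4, #12: r4=12&12=12
after ADD r6, r6, #4: r6=224+4=228
after SUB r5, r5, #1: r5=3-1=2
CMP r5, #2  (cmp 2,2)
BGT L1: not taken
STR r4, [200] → M[200]=12
halt.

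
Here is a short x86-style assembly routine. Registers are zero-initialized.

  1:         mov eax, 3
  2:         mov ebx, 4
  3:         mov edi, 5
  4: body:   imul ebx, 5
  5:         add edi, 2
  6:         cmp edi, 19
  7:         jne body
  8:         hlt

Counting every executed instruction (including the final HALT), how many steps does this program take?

mov eax, 3 → eax=3
mov ebx, 4 → ebx=4
mov edi, 5 → edi=5
imul ebx, 5 → ebx=4*5=20
add edi, 2 → edi=5+2=7
cmp edi, 19  (cmp 7,19)
jne body: taken
imul ebx, 5 → ebx=20*5=100
add edi, 2 → edi=7+2=9
cmp edi, 19  (cmp 9,19)
jne body: taken
imul ebx, 5 → ebx=100*5=500
add edi, 2 → edi=9+2=11
cmp edi, 19  (cmp 11,19)
jne body: taken
imul ebx, 5 → ebx=500*5=2500
add edi, 2 → edi=11+2=13
cmp edi, 19  (cmp 13,19)
jne body: taken
imul ebx, 5 → ebx=2500*5=12500
add edi, 2 → edi=13+2=15
cmp edi, 19  (cmp 15,19)
jne body: taken
imul ebx, 5 → ebx=12500*5=62500
add edi, 2 → edi=15+2=17
cmp edi, 19  (cmp 17,19)
jne body: taken
imul ebx, 5 → ebx=62500*5=312500
add edi, 2 → edi=17+2=19
cmp edi, 19  (cmp 19,19)
jne body: not taken
halt.
Total executed instructions: 32.

32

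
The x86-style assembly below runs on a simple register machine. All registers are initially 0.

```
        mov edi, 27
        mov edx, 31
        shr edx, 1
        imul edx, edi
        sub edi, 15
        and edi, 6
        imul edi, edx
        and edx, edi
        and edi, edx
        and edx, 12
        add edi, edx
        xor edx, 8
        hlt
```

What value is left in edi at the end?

edi=27
edx=31
edx=31>>1=15
edx=15*27=405
edi=27-15=12
edi=12&6=4
edi=4*405=1620
edx=405&1620=20
edi=1620&20=20
edx=20&12=4
edi=20+4=24
edx=4^8=12
halt.

24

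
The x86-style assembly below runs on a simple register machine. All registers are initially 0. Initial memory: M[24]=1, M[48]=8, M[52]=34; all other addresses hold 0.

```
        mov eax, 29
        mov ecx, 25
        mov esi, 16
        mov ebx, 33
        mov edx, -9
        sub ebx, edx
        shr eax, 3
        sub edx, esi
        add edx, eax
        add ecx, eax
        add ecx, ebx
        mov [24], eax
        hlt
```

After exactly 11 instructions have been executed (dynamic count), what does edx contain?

-22

after mov eax, 29: eax=29
after mov ecx, 25: ecx=25
after mov esi, 16: esi=16
after mov ebx, 33: ebx=33
after mov edx, -9: edx=-9
after sub ebx, edx: ebx=33-(-9)=42
after shr eax, 3: eax=29>>3=3
after sub edx, esi: edx=(-9)-16=-25
after add edx, eax: edx=(-25)+3=-22
after add ecx, eax: ecx=25+3=28
after add ecx, ebx: ecx=28+42=70
After step 11: edx = -22.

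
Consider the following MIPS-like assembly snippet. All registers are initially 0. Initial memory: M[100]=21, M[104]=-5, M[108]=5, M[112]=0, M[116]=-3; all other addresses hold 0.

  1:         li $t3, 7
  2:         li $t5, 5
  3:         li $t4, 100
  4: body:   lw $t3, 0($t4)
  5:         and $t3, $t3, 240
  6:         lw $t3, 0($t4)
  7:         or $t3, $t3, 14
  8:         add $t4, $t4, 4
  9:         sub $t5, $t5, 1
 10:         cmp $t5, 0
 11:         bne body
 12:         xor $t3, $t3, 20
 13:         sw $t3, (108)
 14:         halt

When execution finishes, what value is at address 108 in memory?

after li $t3, 7: $t3=7
after li $t5, 5: $t5=5
after li $t4, 100: $t4=100
after lw $t3, 0($t4): $t3=M[100]=21
after and $t3, $t3, 240: $t3=21&240=16
after lw $t3, 0($t4): $t3=M[100]=21
after or $t3, $t3, 14: $t3=21|14=31
after add $t4, $t4, 4: $t4=100+4=104
after sub $t5, $t5, 1: $t5=5-1=4
cmp $t5, 0  (cmp 4,0)
bne body: taken
after lw $t3, 0($t4): $t3=M[104]=-5
after and $t3, $t3, 240: $t3=(-5)&240=240
after lw $t3, 0($t4): $t3=M[104]=-5
after or $t3, $t3, 14: $t3=(-5)|14=-1
after add $t4, $t4, 4: $t4=104+4=108
after sub $t5, $t5, 1: $t5=4-1=3
cmp $t5, 0  (cmp 3,0)
bne body: taken
after lw $t3, 0($t4): $t3=M[108]=5
after and $t3, $t3, 240: $t3=5&240=0
after lw $t3, 0($t4): $t3=M[108]=5
after or $t3, $t3, 14: $t3=5|14=15
after add $t4, $t4, 4: $t4=108+4=112
after sub $t5, $t5, 1: $t5=3-1=2
cmp $t5, 0  (cmp 2,0)
bne body: taken
after lw $t3, 0($t4): $t3=M[112]=0
after and $t3, $t3, 240: $t3=0&240=0
after lw $t3, 0($t4): $t3=M[112]=0
after or $t3, $t3, 14: $t3=0|14=14
after add $t4, $t4, 4: $t4=112+4=116
after sub $t5, $t5, 1: $t5=2-1=1
cmp $t5, 0  (cmp 1,0)
bne body: taken
after lw $t3, 0($t4): $t3=M[116]=-3
after and $t3, $t3, 240: $t3=(-3)&240=240
after lw $t3, 0($t4): $t3=M[116]=-3
after or $t3, $t3, 14: $t3=(-3)|14=-1
after add $t4, $t4, 4: $t4=116+4=120
after sub $t5, $t5, 1: $t5=1-1=0
cmp $t5, 0  (cmp 0,0)
bne body: not taken
after xor $t3, $t3, 20: $t3=(-1)^20=-21
sw $t3, (108) → M[108]=-21
halt.

-21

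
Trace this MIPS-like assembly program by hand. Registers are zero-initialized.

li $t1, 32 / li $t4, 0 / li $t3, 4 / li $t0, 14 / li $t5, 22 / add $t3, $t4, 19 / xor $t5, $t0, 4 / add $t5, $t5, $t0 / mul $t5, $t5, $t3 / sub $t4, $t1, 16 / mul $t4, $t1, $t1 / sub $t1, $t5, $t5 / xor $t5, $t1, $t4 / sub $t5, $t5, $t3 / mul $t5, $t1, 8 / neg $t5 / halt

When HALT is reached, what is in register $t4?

li $t1, 32 → $t1=32
li $t4, 0 → $t4=0
li $t3, 4 → $t3=4
li $t0, 14 → $t0=14
li $t5, 22 → $t5=22
add $t3, $t4, 19 → $t3=0+19=19
xor $t5, $t0, 4 → $t5=14^4=10
add $t5, $t5, $t0 → $t5=10+14=24
mul $t5, $t5, $t3 → $t5=24*19=456
sub $t4, $t1, 16 → $t4=32-16=16
mul $t4, $t1, $t1 → $t4=32*32=1024
sub $t1, $t5, $t5 → $t1=456-456=0
xor $t5, $t1, $t4 → $t5=0^1024=1024
sub $t5, $t5, $t3 → $t5=1024-19=1005
mul $t5, $t1, 8 → $t5=0*8=0
neg $t5 → $t5=-(0)=0
halt.

1024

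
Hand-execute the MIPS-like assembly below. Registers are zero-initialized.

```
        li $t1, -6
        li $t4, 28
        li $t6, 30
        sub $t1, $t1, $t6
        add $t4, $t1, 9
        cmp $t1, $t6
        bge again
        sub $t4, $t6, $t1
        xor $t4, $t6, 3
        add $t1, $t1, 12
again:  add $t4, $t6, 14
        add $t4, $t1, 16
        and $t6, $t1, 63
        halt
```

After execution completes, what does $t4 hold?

$t1=-6
$t4=28
$t6=30
$t1=(-6)-30=-36
$t4=(-36)+9=-27
cmp $t1, $t6  (cmp -36,30)
bge again: not taken
$t4=30-(-36)=66
$t4=30^3=29
$t1=(-36)+12=-24
$t4=30+14=44
$t4=(-24)+16=-8
$t6=(-24)&63=40
halt.

-8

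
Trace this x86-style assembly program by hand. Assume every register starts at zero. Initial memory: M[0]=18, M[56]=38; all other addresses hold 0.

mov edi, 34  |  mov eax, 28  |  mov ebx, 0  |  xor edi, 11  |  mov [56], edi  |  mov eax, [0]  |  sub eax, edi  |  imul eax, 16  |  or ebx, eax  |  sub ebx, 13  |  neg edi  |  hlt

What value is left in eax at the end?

after mov edi, 34: edi=34
after mov eax, 28: eax=28
after mov ebx, 0: ebx=0
after xor edi, 11: edi=34^11=41
mov [56], edi → M[56]=41
after mov eax, [0]: eax=M[0]=18
after sub eax, edi: eax=18-41=-23
after imul eax, 16: eax=(-23)*16=-368
after or ebx, eax: ebx=0|(-368)=-368
after sub ebx, 13: ebx=(-368)-13=-381
after neg edi: edi=-(41)=-41
halt.

-368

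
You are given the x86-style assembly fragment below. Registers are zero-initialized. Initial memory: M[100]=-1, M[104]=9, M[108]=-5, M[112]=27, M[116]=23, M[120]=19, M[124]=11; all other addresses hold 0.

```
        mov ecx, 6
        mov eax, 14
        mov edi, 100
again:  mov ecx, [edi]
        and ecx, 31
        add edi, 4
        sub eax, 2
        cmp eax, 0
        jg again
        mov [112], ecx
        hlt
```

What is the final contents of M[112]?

after mov ecx, 6: ecx=6
after mov eax, 14: eax=14
after mov edi, 100: edi=100
after mov ecx, [edi]: ecx=M[100]=-1
after and ecx, 31: ecx=(-1)&31=31
after add edi, 4: edi=100+4=104
after sub eax, 2: eax=14-2=12
cmp eax, 0  (cmp 12,0)
jg again: taken
after mov ecx, [edi]: ecx=M[104]=9
after and ecx, 31: ecx=9&31=9
after add edi, 4: edi=104+4=108
after sub eax, 2: eax=12-2=10
cmp eax, 0  (cmp 10,0)
jg again: taken
after mov ecx, [edi]: ecx=M[108]=-5
after and ecx, 31: ecx=(-5)&31=27
after add edi, 4: edi=108+4=112
after sub eax, 2: eax=10-2=8
cmp eax, 0  (cmp 8,0)
jg again: taken
after mov ecx, [edi]: ecx=M[112]=27
after and ecx, 31: ecx=27&31=27
after add edi, 4: edi=112+4=116
after sub eax, 2: eax=8-2=6
cmp eax, 0  (cmp 6,0)
jg again: taken
after mov ecx, [edi]: ecx=M[116]=23
after and ecx, 31: ecx=23&31=23
after add edi, 4: edi=116+4=120
after sub eax, 2: eax=6-2=4
cmp eax, 0  (cmp 4,0)
jg again: taken
after mov ecx, [edi]: ecx=M[120]=19
after and ecx, 31: ecx=19&31=19
after add edi, 4: edi=120+4=124
after sub eax, 2: eax=4-2=2
cmp eax, 0  (cmp 2,0)
jg again: taken
after mov ecx, [edi]: ecx=M[124]=11
after and ecx, 31: ecx=11&31=11
after add edi, 4: edi=124+4=128
after sub eax, 2: eax=2-2=0
cmp eax, 0  (cmp 0,0)
jg again: not taken
mov [112], ecx → M[112]=11
halt.

11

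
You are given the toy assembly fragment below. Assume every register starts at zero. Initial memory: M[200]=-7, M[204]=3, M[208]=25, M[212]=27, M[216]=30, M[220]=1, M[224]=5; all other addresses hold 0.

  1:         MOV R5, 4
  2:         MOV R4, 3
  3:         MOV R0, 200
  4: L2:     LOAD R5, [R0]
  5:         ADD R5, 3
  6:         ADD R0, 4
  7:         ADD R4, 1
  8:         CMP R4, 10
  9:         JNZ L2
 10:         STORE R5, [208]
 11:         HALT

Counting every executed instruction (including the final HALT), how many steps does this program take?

MOV R5, 4 → R5=4
MOV R4, 3 → R4=3
MOV R0, 200 → R0=200
LOAD R5, [R0] → R5=M[200]=-7
ADD R5, 3 → R5=(-7)+3=-4
ADD R0, 4 → R0=200+4=204
ADD R4, 1 → R4=3+1=4
CMP R4, 10  (cmp 4,10)
JNZ L2: taken
LOAD R5, [R0] → R5=M[204]=3
ADD R5, 3 → R5=3+3=6
ADD R0, 4 → R0=204+4=208
ADD R4, 1 → R4=4+1=5
CMP R4, 10  (cmp 5,10)
JNZ L2: taken
LOAD R5, [R0] → R5=M[208]=25
ADD R5, 3 → R5=25+3=28
ADD R0, 4 → R0=208+4=212
ADD R4, 1 → R4=5+1=6
CMP R4, 10  (cmp 6,10)
JNZ L2: taken
LOAD R5, [R0] → R5=M[212]=27
ADD R5, 3 → R5=27+3=30
ADD R0, 4 → R0=212+4=216
ADD R4, 1 → R4=6+1=7
CMP R4, 10  (cmp 7,10)
JNZ L2: taken
LOAD R5, [R0] → R5=M[216]=30
ADD R5, 3 → R5=30+3=33
ADD R0, 4 → R0=216+4=220
ADD R4, 1 → R4=7+1=8
CMP R4, 10  (cmp 8,10)
JNZ L2: taken
LOAD R5, [R0] → R5=M[220]=1
ADD R5, 3 → R5=1+3=4
ADD R0, 4 → R0=220+4=224
ADD R4, 1 → R4=8+1=9
CMP R4, 10  (cmp 9,10)
JNZ L2: taken
LOAD R5, [R0] → R5=M[224]=5
ADD R5, 3 → R5=5+3=8
ADD R0, 4 → R0=224+4=228
ADD R4, 1 → R4=9+1=10
CMP R4, 10  (cmp 10,10)
JNZ L2: not taken
STORE R5, [208] → M[208]=8
halt.
Total executed instructions: 47.

47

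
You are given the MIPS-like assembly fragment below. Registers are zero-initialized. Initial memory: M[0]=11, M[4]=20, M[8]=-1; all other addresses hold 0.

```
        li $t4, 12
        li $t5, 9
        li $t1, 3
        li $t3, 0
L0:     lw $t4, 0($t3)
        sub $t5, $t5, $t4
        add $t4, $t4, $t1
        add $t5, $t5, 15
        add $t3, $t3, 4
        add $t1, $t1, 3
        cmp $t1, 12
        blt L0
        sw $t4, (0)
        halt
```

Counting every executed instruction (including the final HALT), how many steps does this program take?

li $t4, 12 → $t4=12
li $t5, 9 → $t5=9
li $t1, 3 → $t1=3
li $t3, 0 → $t3=0
lw $t4, 0($t3) → $t4=M[0]=11
sub $t5, $t5, $t4 → $t5=9-11=-2
add $t4, $t4, $t1 → $t4=11+3=14
add $t5, $t5, 15 → $t5=(-2)+15=13
add $t3, $t3, 4 → $t3=0+4=4
add $t1, $t1, 3 → $t1=3+3=6
cmp $t1, 12  (cmp 6,12)
blt L0: taken
lw $t4, 0($t3) → $t4=M[4]=20
sub $t5, $t5, $t4 → $t5=13-20=-7
add $t4, $t4, $t1 → $t4=20+6=26
add $t5, $t5, 15 → $t5=(-7)+15=8
add $t3, $t3, 4 → $t3=4+4=8
add $t1, $t1, 3 → $t1=6+3=9
cmp $t1, 12  (cmp 9,12)
blt L0: taken
lw $t4, 0($t3) → $t4=M[8]=-1
sub $t5, $t5, $t4 → $t5=8-(-1)=9
add $t4, $t4, $t1 → $t4=(-1)+9=8
add $t5, $t5, 15 → $t5=9+15=24
add $t3, $t3, 4 → $t3=8+4=12
add $t1, $t1, 3 → $t1=9+3=12
cmp $t1, 12  (cmp 12,12)
blt L0: not taken
sw $t4, (0) → M[0]=8
halt.
Total executed instructions: 30.

30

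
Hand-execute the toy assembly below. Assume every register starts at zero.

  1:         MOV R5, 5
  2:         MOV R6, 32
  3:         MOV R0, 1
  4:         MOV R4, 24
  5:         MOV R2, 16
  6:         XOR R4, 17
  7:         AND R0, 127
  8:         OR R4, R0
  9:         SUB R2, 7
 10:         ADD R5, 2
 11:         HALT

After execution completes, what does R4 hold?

9

MOV R5, 5 → R5=5
MOV R6, 32 → R6=32
MOV R0, 1 → R0=1
MOV R4, 24 → R4=24
MOV R2, 16 → R2=16
XOR R4, 17 → R4=24^17=9
AND R0, 127 → R0=1&127=1
OR R4, R0 → R4=9|1=9
SUB R2, 7 → R2=16-7=9
ADD R5, 2 → R5=5+2=7
halt.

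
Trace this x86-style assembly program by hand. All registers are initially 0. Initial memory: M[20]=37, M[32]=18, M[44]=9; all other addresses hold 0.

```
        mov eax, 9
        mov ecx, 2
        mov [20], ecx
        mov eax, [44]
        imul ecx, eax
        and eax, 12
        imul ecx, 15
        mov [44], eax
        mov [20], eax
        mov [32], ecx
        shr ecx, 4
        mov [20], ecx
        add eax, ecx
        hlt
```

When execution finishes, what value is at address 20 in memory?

mov eax, 9 → eax=9
mov ecx, 2 → ecx=2
mov [20], ecx → M[20]=2
mov eax, [44] → eax=M[44]=9
imul ecx, eax → ecx=2*9=18
and eax, 12 → eax=9&12=8
imul ecx, 15 → ecx=18*15=270
mov [44], eax → M[44]=8
mov [20], eax → M[20]=8
mov [32], ecx → M[32]=270
shr ecx, 4 → ecx=270>>4=16
mov [20], ecx → M[20]=16
add eax, ecx → eax=8+16=24
halt.

16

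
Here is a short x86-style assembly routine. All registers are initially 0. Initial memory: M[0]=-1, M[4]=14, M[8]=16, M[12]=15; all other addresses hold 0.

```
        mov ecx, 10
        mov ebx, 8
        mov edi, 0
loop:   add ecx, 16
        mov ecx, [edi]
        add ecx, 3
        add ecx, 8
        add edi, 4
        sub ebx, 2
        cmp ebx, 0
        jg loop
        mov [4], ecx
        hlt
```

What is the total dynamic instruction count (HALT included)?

after mov ecx, 10: ecx=10
after mov ebx, 8: ebx=8
after mov edi, 0: edi=0
after add ecx, 16: ecx=10+16=26
after mov ecx, [edi]: ecx=M[0]=-1
after add ecx, 3: ecx=(-1)+3=2
after add ecx, 8: ecx=2+8=10
after add edi, 4: edi=0+4=4
after sub ebx, 2: ebx=8-2=6
cmp ebx, 0  (cmp 6,0)
jg loop: taken
after add ecx, 16: ecx=10+16=26
after mov ecx, [edi]: ecx=M[4]=14
after add ecx, 3: ecx=14+3=17
after add ecx, 8: ecx=17+8=25
after add edi, 4: edi=4+4=8
after sub ebx, 2: ebx=6-2=4
cmp ebx, 0  (cmp 4,0)
jg loop: taken
after add ecx, 16: ecx=25+16=41
after mov ecx, [edi]: ecx=M[8]=16
after add ecx, 3: ecx=16+3=19
after add ecx, 8: ecx=19+8=27
after add edi, 4: edi=8+4=12
after sub ebx, 2: ebx=4-2=2
cmp ebx, 0  (cmp 2,0)
jg loop: taken
after add ecx, 16: ecx=27+16=43
after mov ecx, [edi]: ecx=M[12]=15
after add ecx, 3: ecx=15+3=18
after add ecx, 8: ecx=18+8=26
after add edi, 4: edi=12+4=16
after sub ebx, 2: ebx=2-2=0
cmp ebx, 0  (cmp 0,0)
jg loop: not taken
mov [4], ecx → M[4]=26
halt.
Total executed instructions: 37.

37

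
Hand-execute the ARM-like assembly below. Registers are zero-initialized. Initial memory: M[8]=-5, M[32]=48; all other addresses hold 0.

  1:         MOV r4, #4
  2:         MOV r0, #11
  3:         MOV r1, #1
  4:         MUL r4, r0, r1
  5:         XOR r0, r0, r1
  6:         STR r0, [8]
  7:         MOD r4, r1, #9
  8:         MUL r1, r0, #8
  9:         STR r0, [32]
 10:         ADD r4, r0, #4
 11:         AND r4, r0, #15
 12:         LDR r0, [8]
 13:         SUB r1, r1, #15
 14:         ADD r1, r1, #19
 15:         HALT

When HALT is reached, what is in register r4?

MOV r4, #4 → r4=4
MOV r0, #11 → r0=11
MOV r1, #1 → r1=1
MUL r4, r0, r1 → r4=11*1=11
XOR r0, r0, r1 → r0=11^1=10
STR r0, [8] → M[8]=10
MOD r4, r1, #9 → r4=1%9=1
MUL r1, r0, #8 → r1=10*8=80
STR r0, [32] → M[32]=10
ADD r4, r0, #4 → r4=10+4=14
AND r4, r0, #15 → r4=10&15=10
LDR r0, [8] → r0=M[8]=10
SUB r1, r1, #15 → r1=80-15=65
ADD r1, r1, #19 → r1=65+19=84
halt.

10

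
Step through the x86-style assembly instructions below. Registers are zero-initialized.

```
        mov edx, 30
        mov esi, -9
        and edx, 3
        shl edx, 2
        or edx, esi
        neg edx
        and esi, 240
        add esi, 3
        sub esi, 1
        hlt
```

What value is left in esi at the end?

after mov edx, 30: edx=30
after mov esi, -9: esi=-9
after and edx, 3: edx=30&3=2
after shl edx, 2: edx=2<<2=8
after or edx, esi: edx=8|(-9)=-1
after neg edx: edx=-(-1)=1
after and esi, 240: esi=(-9)&240=240
after add esi, 3: esi=240+3=243
after sub esi, 1: esi=243-1=242
halt.

242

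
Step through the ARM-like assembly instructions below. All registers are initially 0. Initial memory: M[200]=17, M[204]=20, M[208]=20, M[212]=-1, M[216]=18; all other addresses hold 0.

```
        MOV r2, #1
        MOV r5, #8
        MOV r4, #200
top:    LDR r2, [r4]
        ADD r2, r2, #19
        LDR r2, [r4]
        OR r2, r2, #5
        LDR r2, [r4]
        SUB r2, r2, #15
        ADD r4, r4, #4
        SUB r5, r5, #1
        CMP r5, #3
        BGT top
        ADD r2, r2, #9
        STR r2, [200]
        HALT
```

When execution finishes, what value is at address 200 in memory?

12

after MOV r2, #1: r2=1
after MOV r5, #8: r5=8
after MOV r4, #200: r4=200
after LDR r2, [r4]: r2=M[200]=17
after ADD r2, r2, #19: r2=17+19=36
after LDR r2, [r4]: r2=M[200]=17
after OR r2, r2, #5: r2=17|5=21
after LDR r2, [r4]: r2=M[200]=17
after SUB r2, r2, #15: r2=17-15=2
after ADD r4, r4, #4: r4=200+4=204
after SUB r5, r5, #1: r5=8-1=7
CMP r5, #3  (cmp 7,3)
BGT top: taken
after LDR r2, [r4]: r2=M[204]=20
after ADD r2, r2, #19: r2=20+19=39
after LDR r2, [r4]: r2=M[204]=20
after OR r2, r2, #5: r2=20|5=21
after LDR r2, [r4]: r2=M[204]=20
after SUB r2, r2, #15: r2=20-15=5
after ADD r4, r4, #4: r4=204+4=208
after SUB r5, r5, #1: r5=7-1=6
CMP r5, #3  (cmp 6,3)
BGT top: taken
after LDR r2, [r4]: r2=M[208]=20
after ADD r2, r2, #19: r2=20+19=39
after LDR r2, [r4]: r2=M[208]=20
after OR r2, r2, #5: r2=20|5=21
after LDR r2, [r4]: r2=M[208]=20
after SUB r2, r2, #15: r2=20-15=5
after ADD r4, r4, #4: r4=208+4=212
after SUB r5, r5, #1: r5=6-1=5
CMP r5, #3  (cmp 5,3)
BGT top: taken
after LDR r2, [r4]: r2=M[212]=-1
after ADD r2, r2, #19: r2=(-1)+19=18
after LDR r2, [r4]: r2=M[212]=-1
after OR r2, r2, #5: r2=(-1)|5=-1
after LDR r2, [r4]: r2=M[212]=-1
after SUB r2, r2, #15: r2=(-1)-15=-16
after ADD r4, r4, #4: r4=212+4=216
after SUB r5, r5, #1: r5=5-1=4
CMP r5, #3  (cmp 4,3)
BGT top: taken
after LDR r2, [r4]: r2=M[216]=18
after ADD r2, r2, #19: r2=18+19=37
after LDR r2, [r4]: r2=M[216]=18
after OR r2, r2, #5: r2=18|5=23
after LDR r2, [r4]: r2=M[216]=18
after SUB r2, r2, #15: r2=18-15=3
after ADD r4, r4, #4: r4=216+4=220
after SUB r5, r5, #1: r5=4-1=3
CMP r5, #3  (cmp 3,3)
BGT top: not taken
after ADD r2, r2, #9: r2=3+9=12
STR r2, [200] → M[200]=12
halt.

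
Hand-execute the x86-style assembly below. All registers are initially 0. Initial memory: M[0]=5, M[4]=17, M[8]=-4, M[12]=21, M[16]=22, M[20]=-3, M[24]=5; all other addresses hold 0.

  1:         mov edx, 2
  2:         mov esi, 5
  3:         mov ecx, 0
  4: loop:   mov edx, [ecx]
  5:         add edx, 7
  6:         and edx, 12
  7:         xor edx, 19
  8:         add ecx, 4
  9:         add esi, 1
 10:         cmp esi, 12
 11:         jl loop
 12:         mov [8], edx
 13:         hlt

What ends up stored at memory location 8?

31

edx=2
esi=5
ecx=0
edx=M[0]=5
edx=5+7=12
edx=12&12=12
edx=12^19=31
ecx=0+4=4
esi=5+1=6
cmp esi, 12  (cmp 6,12)
jl loop: taken
edx=M[4]=17
edx=17+7=24
edx=24&12=8
edx=8^19=27
ecx=4+4=8
esi=6+1=7
cmp esi, 12  (cmp 7,12)
jl loop: taken
edx=M[8]=-4
edx=(-4)+7=3
edx=3&12=0
edx=0^19=19
ecx=8+4=12
esi=7+1=8
cmp esi, 12  (cmp 8,12)
jl loop: taken
edx=M[12]=21
edx=21+7=28
edx=28&12=12
edx=12^19=31
ecx=12+4=16
esi=8+1=9
cmp esi, 12  (cmp 9,12)
jl loop: taken
edx=M[16]=22
edx=22+7=29
edx=29&12=12
edx=12^19=31
ecx=16+4=20
esi=9+1=10
cmp esi, 12  (cmp 10,12)
jl loop: taken
edx=M[20]=-3
edx=(-3)+7=4
edx=4&12=4
edx=4^19=23
ecx=20+4=24
esi=10+1=11
cmp esi, 12  (cmp 11,12)
jl loop: taken
edx=M[24]=5
edx=5+7=12
edx=12&12=12
edx=12^19=31
ecx=24+4=28
esi=11+1=12
cmp esi, 12  (cmp 12,12)
jl loop: not taken
mov [8], edx → M[8]=31
halt.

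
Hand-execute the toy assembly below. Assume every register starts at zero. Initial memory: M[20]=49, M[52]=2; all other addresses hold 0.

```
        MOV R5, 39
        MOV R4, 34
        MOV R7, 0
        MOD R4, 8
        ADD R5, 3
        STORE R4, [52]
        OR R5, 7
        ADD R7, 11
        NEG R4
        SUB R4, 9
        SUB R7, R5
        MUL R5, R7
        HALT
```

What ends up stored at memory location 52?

R5=39
R4=34
R7=0
R4=34%8=2
R5=39+3=42
STORE R4, [52] → M[52]=2
R5=42|7=47
R7=0+11=11
R4=-(2)=-2
R4=(-2)-9=-11
R7=11-47=-36
R5=47*(-36)=-1692
halt.

2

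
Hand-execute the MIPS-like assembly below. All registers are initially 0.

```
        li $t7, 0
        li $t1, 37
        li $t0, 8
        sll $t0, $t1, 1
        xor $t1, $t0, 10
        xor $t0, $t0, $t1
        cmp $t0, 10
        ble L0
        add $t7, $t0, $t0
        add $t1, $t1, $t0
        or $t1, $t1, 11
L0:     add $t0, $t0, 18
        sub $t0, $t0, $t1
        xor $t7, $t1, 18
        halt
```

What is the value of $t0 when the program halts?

-36

$t7=0
$t1=37
$t0=8
$t0=37<<1=74
$t1=74^10=64
$t0=74^64=10
cmp $t0, 10  (cmp 10,10)
ble L0: taken
$t0=10+18=28
$t0=28-64=-36
$t7=64^18=82
halt.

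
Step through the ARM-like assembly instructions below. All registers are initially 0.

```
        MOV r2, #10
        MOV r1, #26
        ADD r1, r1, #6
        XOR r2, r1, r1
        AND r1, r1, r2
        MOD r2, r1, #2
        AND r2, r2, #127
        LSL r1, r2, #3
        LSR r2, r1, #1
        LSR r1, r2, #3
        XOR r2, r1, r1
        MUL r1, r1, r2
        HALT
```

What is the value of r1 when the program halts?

0

r2=10
r1=26
r1=26+6=32
r2=32^32=0
r1=32&0=0
r2=0%2=0
r2=0&127=0
r1=0<<3=0
r2=0>>1=0
r1=0>>3=0
r2=0^0=0
r1=0*0=0
halt.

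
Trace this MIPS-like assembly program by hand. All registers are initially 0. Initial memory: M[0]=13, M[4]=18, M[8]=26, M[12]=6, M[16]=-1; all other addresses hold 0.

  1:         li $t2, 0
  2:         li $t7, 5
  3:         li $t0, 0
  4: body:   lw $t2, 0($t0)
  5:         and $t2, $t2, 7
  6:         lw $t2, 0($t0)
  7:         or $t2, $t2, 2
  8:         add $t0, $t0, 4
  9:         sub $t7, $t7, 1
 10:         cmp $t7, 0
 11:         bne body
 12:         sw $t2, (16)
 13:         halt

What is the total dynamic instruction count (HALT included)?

li $t2, 0 → $t2=0
li $t7, 5 → $t7=5
li $t0, 0 → $t0=0
lw $t2, 0($t0) → $t2=M[0]=13
and $t2, $t2, 7 → $t2=13&7=5
lw $t2, 0($t0) → $t2=M[0]=13
or $t2, $t2, 2 → $t2=13|2=15
add $t0, $t0, 4 → $t0=0+4=4
sub $t7, $t7, 1 → $t7=5-1=4
cmp $t7, 0  (cmp 4,0)
bne body: taken
lw $t2, 0($t0) → $t2=M[4]=18
and $t2, $t2, 7 → $t2=18&7=2
lw $t2, 0($t0) → $t2=M[4]=18
or $t2, $t2, 2 → $t2=18|2=18
add $t0, $t0, 4 → $t0=4+4=8
sub $t7, $t7, 1 → $t7=4-1=3
cmp $t7, 0  (cmp 3,0)
bne body: taken
lw $t2, 0($t0) → $t2=M[8]=26
and $t2, $t2, 7 → $t2=26&7=2
lw $t2, 0($t0) → $t2=M[8]=26
or $t2, $t2, 2 → $t2=26|2=26
add $t0, $t0, 4 → $t0=8+4=12
sub $t7, $t7, 1 → $t7=3-1=2
cmp $t7, 0  (cmp 2,0)
bne body: taken
lw $t2, 0($t0) → $t2=M[12]=6
and $t2, $t2, 7 → $t2=6&7=6
lw $t2, 0($t0) → $t2=M[12]=6
or $t2, $t2, 2 → $t2=6|2=6
add $t0, $t0, 4 → $t0=12+4=16
sub $t7, $t7, 1 → $t7=2-1=1
cmp $t7, 0  (cmp 1,0)
bne body: taken
lw $t2, 0($t0) → $t2=M[16]=-1
and $t2, $t2, 7 → $t2=(-1)&7=7
lw $t2, 0($t0) → $t2=M[16]=-1
or $t2, $t2, 2 → $t2=(-1)|2=-1
add $t0, $t0, 4 → $t0=16+4=20
sub $t7, $t7, 1 → $t7=1-1=0
cmp $t7, 0  (cmp 0,0)
bne body: not taken
sw $t2, (16) → M[16]=-1
halt.
Total executed instructions: 45.

45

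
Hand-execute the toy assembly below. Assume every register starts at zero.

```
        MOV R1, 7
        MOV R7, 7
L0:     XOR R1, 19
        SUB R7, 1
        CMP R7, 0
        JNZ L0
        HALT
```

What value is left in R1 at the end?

MOV R1, 7 → R1=7
MOV R7, 7 → R7=7
XOR R1, 19 → R1=7^19=20
SUB R7, 1 → R7=7-1=6
CMP R7, 0  (cmp 6,0)
JNZ L0: taken
XOR R1, 19 → R1=20^19=7
SUB R7, 1 → R7=6-1=5
CMP R7, 0  (cmp 5,0)
JNZ L0: taken
XOR R1, 19 → R1=7^19=20
SUB R7, 1 → R7=5-1=4
CMP R7, 0  (cmp 4,0)
JNZ L0: taken
XOR R1, 19 → R1=20^19=7
SUB R7, 1 → R7=4-1=3
CMP R7, 0  (cmp 3,0)
JNZ L0: taken
XOR R1, 19 → R1=7^19=20
SUB R7, 1 → R7=3-1=2
CMP R7, 0  (cmp 2,0)
JNZ L0: taken
XOR R1, 19 → R1=20^19=7
SUB R7, 1 → R7=2-1=1
CMP R7, 0  (cmp 1,0)
JNZ L0: taken
XOR R1, 19 → R1=7^19=20
SUB R7, 1 → R7=1-1=0
CMP R7, 0  (cmp 0,0)
JNZ L0: not taken
halt.

20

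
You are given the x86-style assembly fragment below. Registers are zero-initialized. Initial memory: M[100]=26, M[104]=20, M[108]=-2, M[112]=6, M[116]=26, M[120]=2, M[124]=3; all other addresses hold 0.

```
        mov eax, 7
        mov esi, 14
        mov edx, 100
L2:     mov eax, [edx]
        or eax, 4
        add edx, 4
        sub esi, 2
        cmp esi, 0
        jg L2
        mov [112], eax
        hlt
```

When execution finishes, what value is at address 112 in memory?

after mov eax, 7: eax=7
after mov esi, 14: esi=14
after mov edx, 100: edx=100
after mov eax, [edx]: eax=M[100]=26
after or eax, 4: eax=26|4=30
after add edx, 4: edx=100+4=104
after sub esi, 2: esi=14-2=12
cmp esi, 0  (cmp 12,0)
jg L2: taken
after mov eax, [edx]: eax=M[104]=20
after or eax, 4: eax=20|4=20
after add edx, 4: edx=104+4=108
after sub esi, 2: esi=12-2=10
cmp esi, 0  (cmp 10,0)
jg L2: taken
after mov eax, [edx]: eax=M[108]=-2
after or eax, 4: eax=(-2)|4=-2
after add edx, 4: edx=108+4=112
after sub esi, 2: esi=10-2=8
cmp esi, 0  (cmp 8,0)
jg L2: taken
after mov eax, [edx]: eax=M[112]=6
after or eax, 4: eax=6|4=6
after add edx, 4: edx=112+4=116
after sub esi, 2: esi=8-2=6
cmp esi, 0  (cmp 6,0)
jg L2: taken
after mov eax, [edx]: eax=M[116]=26
after or eax, 4: eax=26|4=30
after add edx, 4: edx=116+4=120
after sub esi, 2: esi=6-2=4
cmp esi, 0  (cmp 4,0)
jg L2: taken
after mov eax, [edx]: eax=M[120]=2
after or eax, 4: eax=2|4=6
after add edx, 4: edx=120+4=124
after sub esi, 2: esi=4-2=2
cmp esi, 0  (cmp 2,0)
jg L2: taken
after mov eax, [edx]: eax=M[124]=3
after or eax, 4: eax=3|4=7
after add edx, 4: edx=124+4=128
after sub esi, 2: esi=2-2=0
cmp esi, 0  (cmp 0,0)
jg L2: not taken
mov [112], eax → M[112]=7
halt.

7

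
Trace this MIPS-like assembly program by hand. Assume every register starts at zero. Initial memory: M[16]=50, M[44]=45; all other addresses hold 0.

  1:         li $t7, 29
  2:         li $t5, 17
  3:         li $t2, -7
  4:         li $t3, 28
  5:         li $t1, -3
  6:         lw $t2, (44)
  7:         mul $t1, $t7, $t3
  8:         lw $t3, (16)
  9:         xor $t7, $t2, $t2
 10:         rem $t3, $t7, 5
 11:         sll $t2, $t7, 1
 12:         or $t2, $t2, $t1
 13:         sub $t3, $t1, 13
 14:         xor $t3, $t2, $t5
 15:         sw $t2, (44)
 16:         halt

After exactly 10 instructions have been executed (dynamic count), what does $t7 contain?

after li $t7, 29: $t7=29
after li $t5, 17: $t5=17
after li $t2, -7: $t2=-7
after li $t3, 28: $t3=28
after li $t1, -3: $t1=-3
after lw $t2, (44): $t2=M[44]=45
after mul $t1, $t7, $t3: $t1=29*28=812
after lw $t3, (16): $t3=M[16]=50
after xor $t7, $t2, $t2: $t7=45^45=0
after rem $t3, $t7, 5: $t3=0%5=0
After step 10: $t7 = 0.

0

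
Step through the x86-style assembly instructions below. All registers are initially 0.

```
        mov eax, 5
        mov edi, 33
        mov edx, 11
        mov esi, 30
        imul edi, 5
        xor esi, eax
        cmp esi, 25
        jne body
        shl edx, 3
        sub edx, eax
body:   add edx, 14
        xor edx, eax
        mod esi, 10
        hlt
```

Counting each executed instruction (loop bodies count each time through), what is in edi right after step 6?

165

eax=5
edi=33
edx=11
esi=30
edi=33*5=165
esi=30^5=27
After step 6: edi = 165.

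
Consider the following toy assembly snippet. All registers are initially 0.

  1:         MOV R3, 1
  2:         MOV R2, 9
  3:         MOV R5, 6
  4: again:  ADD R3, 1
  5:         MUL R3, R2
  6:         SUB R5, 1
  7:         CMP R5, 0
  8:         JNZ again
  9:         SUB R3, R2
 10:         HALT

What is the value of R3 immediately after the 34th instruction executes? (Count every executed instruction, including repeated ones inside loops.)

1129302

R3=1
R2=9
R5=6
R3=1+1=2
R3=2*9=18
R5=6-1=5
CMP R5, 0  (cmp 5,0)
JNZ again: taken
R3=18+1=19
R3=19*9=171
R5=5-1=4
CMP R5, 0  (cmp 4,0)
JNZ again: taken
R3=171+1=172
R3=172*9=1548
R5=4-1=3
CMP R5, 0  (cmp 3,0)
JNZ again: taken
R3=1548+1=1549
R3=1549*9=13941
R5=3-1=2
CMP R5, 0  (cmp 2,0)
JNZ again: taken
R3=13941+1=13942
R3=13942*9=125478
R5=2-1=1
CMP R5, 0  (cmp 1,0)
JNZ again: taken
R3=125478+1=125479
R3=125479*9=1129311
R5=1-1=0
CMP R5, 0  (cmp 0,0)
JNZ again: not taken
R3=1129311-9=1129302
After step 34: R3 = 1129302.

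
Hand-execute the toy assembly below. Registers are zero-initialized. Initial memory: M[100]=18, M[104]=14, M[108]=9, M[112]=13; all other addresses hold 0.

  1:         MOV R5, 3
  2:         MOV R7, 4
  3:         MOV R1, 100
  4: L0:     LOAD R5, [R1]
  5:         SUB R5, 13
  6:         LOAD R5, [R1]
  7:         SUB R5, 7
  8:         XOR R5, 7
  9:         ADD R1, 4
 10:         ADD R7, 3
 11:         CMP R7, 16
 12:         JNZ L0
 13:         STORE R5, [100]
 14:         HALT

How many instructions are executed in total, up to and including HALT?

R5=3
R7=4
R1=100
R5=M[100]=18
R5=18-13=5
R5=M[100]=18
R5=18-7=11
R5=11^7=12
R1=100+4=104
R7=4+3=7
CMP R7, 16  (cmp 7,16)
JNZ L0: taken
R5=M[104]=14
R5=14-13=1
R5=M[104]=14
R5=14-7=7
R5=7^7=0
R1=104+4=108
R7=7+3=10
CMP R7, 16  (cmp 10,16)
JNZ L0: taken
R5=M[108]=9
R5=9-13=-4
R5=M[108]=9
R5=9-7=2
R5=2^7=5
R1=108+4=112
R7=10+3=13
CMP R7, 16  (cmp 13,16)
JNZ L0: taken
R5=M[112]=13
R5=13-13=0
R5=M[112]=13
R5=13-7=6
R5=6^7=1
R1=112+4=116
R7=13+3=16
CMP R7, 16  (cmp 16,16)
JNZ L0: not taken
STORE R5, [100] → M[100]=1
halt.
Total executed instructions: 41.

41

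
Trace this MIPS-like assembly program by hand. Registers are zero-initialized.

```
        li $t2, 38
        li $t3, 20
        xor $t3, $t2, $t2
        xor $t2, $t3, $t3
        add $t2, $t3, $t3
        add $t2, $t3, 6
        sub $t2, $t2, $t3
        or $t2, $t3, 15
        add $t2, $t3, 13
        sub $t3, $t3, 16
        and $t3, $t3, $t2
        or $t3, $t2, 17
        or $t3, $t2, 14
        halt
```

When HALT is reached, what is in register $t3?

15

li $t2, 38 → $t2=38
li $t3, 20 → $t3=20
xor $t3, $t2, $t2 → $t3=38^38=0
xor $t2, $t3, $t3 → $t2=0^0=0
add $t2, $t3, $t3 → $t2=0+0=0
add $t2, $t3, 6 → $t2=0+6=6
sub $t2, $t2, $t3 → $t2=6-0=6
or $t2, $t3, 15 → $t2=0|15=15
add $t2, $t3, 13 → $t2=0+13=13
sub $t3, $t3, 16 → $t3=0-16=-16
and $t3, $t3, $t2 → $t3=(-16)&13=0
or $t3, $t2, 17 → $t3=13|17=29
or $t3, $t2, 14 → $t3=13|14=15
halt.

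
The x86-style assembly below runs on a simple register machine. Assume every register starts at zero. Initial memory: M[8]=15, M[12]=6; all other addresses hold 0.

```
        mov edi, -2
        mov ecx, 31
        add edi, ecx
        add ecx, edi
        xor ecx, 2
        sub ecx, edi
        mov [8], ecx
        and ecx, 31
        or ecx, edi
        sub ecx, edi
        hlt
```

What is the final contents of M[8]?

after mov edi, -2: edi=-2
after mov ecx, 31: ecx=31
after add edi, ecx: edi=(-2)+31=29
after add ecx, edi: ecx=31+29=60
after xor ecx, 2: ecx=60^2=62
after sub ecx, edi: ecx=62-29=33
mov [8], ecx → M[8]=33
after and ecx, 31: ecx=33&31=1
after or ecx, edi: ecx=1|29=29
after sub ecx, edi: ecx=29-29=0
halt.

33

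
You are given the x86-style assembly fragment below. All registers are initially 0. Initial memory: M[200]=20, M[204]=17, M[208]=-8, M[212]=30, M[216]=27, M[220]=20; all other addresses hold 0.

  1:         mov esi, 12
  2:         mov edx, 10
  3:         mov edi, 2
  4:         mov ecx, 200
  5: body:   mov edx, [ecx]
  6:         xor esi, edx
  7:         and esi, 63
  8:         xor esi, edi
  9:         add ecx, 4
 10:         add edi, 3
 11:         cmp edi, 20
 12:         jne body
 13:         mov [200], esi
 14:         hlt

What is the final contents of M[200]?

59

esi=12
edx=10
edi=2
ecx=200
edx=M[200]=20
esi=12^20=24
esi=24&63=24
esi=24^2=26
ecx=200+4=204
edi=2+3=5
cmp edi, 20  (cmp 5,20)
jne body: taken
edx=M[204]=17
esi=26^17=11
esi=11&63=11
esi=11^5=14
ecx=204+4=208
edi=5+3=8
cmp edi, 20  (cmp 8,20)
jne body: taken
edx=M[208]=-8
esi=14^(-8)=-10
esi=(-10)&63=54
esi=54^8=62
ecx=208+4=212
edi=8+3=11
cmp edi, 20  (cmp 11,20)
jne body: taken
edx=M[212]=30
esi=62^30=32
esi=32&63=32
esi=32^11=43
ecx=212+4=216
edi=11+3=14
cmp edi, 20  (cmp 14,20)
jne body: taken
edx=M[216]=27
esi=43^27=48
esi=48&63=48
esi=48^14=62
ecx=216+4=220
edi=14+3=17
cmp edi, 20  (cmp 17,20)
jne body: taken
edx=M[220]=20
esi=62^20=42
esi=42&63=42
esi=42^17=59
ecx=220+4=224
edi=17+3=20
cmp edi, 20  (cmp 20,20)
jne body: not taken
mov [200], esi → M[200]=59
halt.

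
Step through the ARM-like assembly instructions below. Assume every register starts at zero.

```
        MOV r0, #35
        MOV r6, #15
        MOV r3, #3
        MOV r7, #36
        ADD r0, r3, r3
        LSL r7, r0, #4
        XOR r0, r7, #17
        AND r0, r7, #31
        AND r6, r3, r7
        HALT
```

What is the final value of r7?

MOV r0, #35 → r0=35
MOV r6, #15 → r6=15
MOV r3, #3 → r3=3
MOV r7, #36 → r7=36
ADD r0, r3, r3 → r0=3+3=6
LSL r7, r0, #4 → r7=6<<4=96
XOR r0, r7, #17 → r0=96^17=113
AND r0, r7, #31 → r0=96&31=0
AND r6, r3, r7 → r6=3&96=0
halt.

96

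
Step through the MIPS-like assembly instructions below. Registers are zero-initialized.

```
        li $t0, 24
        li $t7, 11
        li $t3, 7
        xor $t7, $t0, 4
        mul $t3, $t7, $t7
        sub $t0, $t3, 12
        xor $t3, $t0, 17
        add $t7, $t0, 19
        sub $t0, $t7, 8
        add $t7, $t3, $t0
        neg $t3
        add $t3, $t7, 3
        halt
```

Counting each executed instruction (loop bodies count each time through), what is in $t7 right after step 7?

li $t0, 24 → $t0=24
li $t7, 11 → $t7=11
li $t3, 7 → $t3=7
xor $t7, $t0, 4 → $t7=24^4=28
mul $t3, $t7, $t7 → $t3=28*28=784
sub $t0, $t3, 12 → $t0=784-12=772
xor $t3, $t0, 17 → $t3=772^17=789
After step 7: $t7 = 28.

28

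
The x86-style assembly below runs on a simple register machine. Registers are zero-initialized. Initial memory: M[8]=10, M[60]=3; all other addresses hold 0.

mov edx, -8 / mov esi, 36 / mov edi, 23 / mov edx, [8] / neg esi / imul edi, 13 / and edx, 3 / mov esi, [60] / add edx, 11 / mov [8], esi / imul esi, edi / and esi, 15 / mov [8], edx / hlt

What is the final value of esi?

edx=-8
esi=36
edi=23
edx=M[8]=10
esi=-(36)=-36
edi=23*13=299
edx=10&3=2
esi=M[60]=3
edx=2+11=13
mov [8], esi → M[8]=3
esi=3*299=897
esi=897&15=1
mov [8], edx → M[8]=13
halt.

1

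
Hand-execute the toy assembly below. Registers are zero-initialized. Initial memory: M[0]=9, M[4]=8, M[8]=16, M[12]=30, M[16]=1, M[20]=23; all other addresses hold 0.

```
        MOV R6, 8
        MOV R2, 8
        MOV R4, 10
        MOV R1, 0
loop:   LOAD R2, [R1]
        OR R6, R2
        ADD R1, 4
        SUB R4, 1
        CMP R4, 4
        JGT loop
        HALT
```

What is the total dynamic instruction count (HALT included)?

41

after MOV R6, 8: R6=8
after MOV R2, 8: R2=8
after MOV R4, 10: R4=10
after MOV R1, 0: R1=0
after LOAD R2, [R1]: R2=M[0]=9
after OR R6, R2: R6=8|9=9
after ADD R1, 4: R1=0+4=4
after SUB R4, 1: R4=10-1=9
CMP R4, 4  (cmp 9,4)
JGT loop: taken
after LOAD R2, [R1]: R2=M[4]=8
after OR R6, R2: R6=9|8=9
after ADD R1, 4: R1=4+4=8
after SUB R4, 1: R4=9-1=8
CMP R4, 4  (cmp 8,4)
JGT loop: taken
after LOAD R2, [R1]: R2=M[8]=16
after OR R6, R2: R6=9|16=25
after ADD R1, 4: R1=8+4=12
after SUB R4, 1: R4=8-1=7
CMP R4, 4  (cmp 7,4)
JGT loop: taken
after LOAD R2, [R1]: R2=M[12]=30
after OR R6, R2: R6=25|30=31
after ADD R1, 4: R1=12+4=16
after SUB R4, 1: R4=7-1=6
CMP R4, 4  (cmp 6,4)
JGT loop: taken
after LOAD R2, [R1]: R2=M[16]=1
after OR R6, R2: R6=31|1=31
after ADD R1, 4: R1=16+4=20
after SUB R4, 1: R4=6-1=5
CMP R4, 4  (cmp 5,4)
JGT loop: taken
after LOAD R2, [R1]: R2=M[20]=23
after OR R6, R2: R6=31|23=31
after ADD R1, 4: R1=20+4=24
after SUB R4, 1: R4=5-1=4
CMP R4, 4  (cmp 4,4)
JGT loop: not taken
halt.
Total executed instructions: 41.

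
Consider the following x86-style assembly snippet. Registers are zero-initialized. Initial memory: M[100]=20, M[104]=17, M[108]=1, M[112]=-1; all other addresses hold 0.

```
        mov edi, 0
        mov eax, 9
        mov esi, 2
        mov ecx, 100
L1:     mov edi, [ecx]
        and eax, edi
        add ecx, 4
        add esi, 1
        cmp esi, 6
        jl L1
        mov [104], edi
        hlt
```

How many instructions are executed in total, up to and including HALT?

30

after mov edi, 0: edi=0
after mov eax, 9: eax=9
after mov esi, 2: esi=2
after mov ecx, 100: ecx=100
after mov edi, [ecx]: edi=M[100]=20
after and eax, edi: eax=9&20=0
after add ecx, 4: ecx=100+4=104
after add esi, 1: esi=2+1=3
cmp esi, 6  (cmp 3,6)
jl L1: taken
after mov edi, [ecx]: edi=M[104]=17
after and eax, edi: eax=0&17=0
after add ecx, 4: ecx=104+4=108
after add esi, 1: esi=3+1=4
cmp esi, 6  (cmp 4,6)
jl L1: taken
after mov edi, [ecx]: edi=M[108]=1
after and eax, edi: eax=0&1=0
after add ecx, 4: ecx=108+4=112
after add esi, 1: esi=4+1=5
cmp esi, 6  (cmp 5,6)
jl L1: taken
after mov edi, [ecx]: edi=M[112]=-1
after and eax, edi: eax=0&(-1)=0
after add ecx, 4: ecx=112+4=116
after add esi, 1: esi=5+1=6
cmp esi, 6  (cmp 6,6)
jl L1: not taken
mov [104], edi → M[104]=-1
halt.
Total executed instructions: 30.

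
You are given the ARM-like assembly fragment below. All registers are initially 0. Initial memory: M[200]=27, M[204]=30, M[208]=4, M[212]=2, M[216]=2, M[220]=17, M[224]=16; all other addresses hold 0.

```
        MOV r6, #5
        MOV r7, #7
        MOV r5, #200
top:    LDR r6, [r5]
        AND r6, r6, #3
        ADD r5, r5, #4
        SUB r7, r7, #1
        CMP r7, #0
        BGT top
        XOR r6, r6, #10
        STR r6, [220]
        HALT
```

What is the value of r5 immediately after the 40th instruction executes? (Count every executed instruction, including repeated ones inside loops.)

r6=5
r7=7
r5=200
r6=M[200]=27
r6=27&3=3
r5=200+4=204
r7=7-1=6
CMP r7, #0  (cmp 6,0)
BGT top: taken
r6=M[204]=30
r6=30&3=2
r5=204+4=208
r7=6-1=5
CMP r7, #0  (cmp 5,0)
BGT top: taken
r6=M[208]=4
r6=4&3=0
r5=208+4=212
r7=5-1=4
CMP r7, #0  (cmp 4,0)
BGT top: taken
r6=M[212]=2
r6=2&3=2
r5=212+4=216
r7=4-1=3
CMP r7, #0  (cmp 3,0)
BGT top: taken
r6=M[216]=2
r6=2&3=2
r5=216+4=220
r7=3-1=2
CMP r7, #0  (cmp 2,0)
BGT top: taken
r6=M[220]=17
r6=17&3=1
r5=220+4=224
r7=2-1=1
CMP r7, #0  (cmp 1,0)
BGT top: taken
r6=M[224]=16
After step 40: r5 = 224.

224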